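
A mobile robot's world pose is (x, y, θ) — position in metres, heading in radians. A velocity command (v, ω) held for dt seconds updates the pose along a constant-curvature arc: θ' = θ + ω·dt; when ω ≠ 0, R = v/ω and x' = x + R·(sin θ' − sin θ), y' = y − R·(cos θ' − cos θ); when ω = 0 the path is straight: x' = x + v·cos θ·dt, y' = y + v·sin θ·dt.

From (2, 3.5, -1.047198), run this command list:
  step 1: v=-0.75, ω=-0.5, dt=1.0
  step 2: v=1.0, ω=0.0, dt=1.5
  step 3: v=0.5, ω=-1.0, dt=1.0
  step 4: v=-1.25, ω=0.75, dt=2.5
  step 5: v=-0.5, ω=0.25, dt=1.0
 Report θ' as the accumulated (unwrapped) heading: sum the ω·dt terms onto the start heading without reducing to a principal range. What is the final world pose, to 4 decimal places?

step 1: θ'=-1.5472 (R=1.5000) → pose (1.7995, 4.2146, -1.5472)
step 2: θ'=-1.5472 (straight) → pose (1.8349, 2.7150, -1.5472)
step 3: θ'=-2.5472 (R=-0.5000) → pose (1.6150, 2.2890, -2.5472)
step 4: θ'=-0.6722 (R=-1.6667) → pose (1.7195, 4.9739, -0.6722)
step 5: θ'=-0.4222 (R=-2.0000) → pose (1.2936, 5.2334, -0.4222)

(1.2936, 5.2334, -0.4222)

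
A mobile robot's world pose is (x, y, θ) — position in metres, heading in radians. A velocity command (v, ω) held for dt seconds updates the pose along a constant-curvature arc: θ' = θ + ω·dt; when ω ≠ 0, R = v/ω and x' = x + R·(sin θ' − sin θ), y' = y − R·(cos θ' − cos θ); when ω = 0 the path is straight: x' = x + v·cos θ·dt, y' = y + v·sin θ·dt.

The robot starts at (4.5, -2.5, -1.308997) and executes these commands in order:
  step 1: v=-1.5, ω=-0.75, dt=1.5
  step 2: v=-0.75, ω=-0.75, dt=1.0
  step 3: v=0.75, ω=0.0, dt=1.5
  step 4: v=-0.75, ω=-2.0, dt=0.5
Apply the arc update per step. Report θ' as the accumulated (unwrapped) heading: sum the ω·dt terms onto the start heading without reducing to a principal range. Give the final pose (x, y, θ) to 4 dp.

step 1: θ'=-2.4340 (R=2.0000) → pose (5.1318, -0.4625, -2.4340)
step 2: θ'=-3.1840 (R=1.0000) → pose (5.8242, -0.2233, -3.1840)
step 3: θ'=-3.1840 (straight) → pose (4.7002, -0.1756, -3.1840)
step 4: θ'=-4.1840 (R=0.3750) → pose (5.0082, -0.3613, -4.1840)

(5.0082, -0.3613, -4.1840)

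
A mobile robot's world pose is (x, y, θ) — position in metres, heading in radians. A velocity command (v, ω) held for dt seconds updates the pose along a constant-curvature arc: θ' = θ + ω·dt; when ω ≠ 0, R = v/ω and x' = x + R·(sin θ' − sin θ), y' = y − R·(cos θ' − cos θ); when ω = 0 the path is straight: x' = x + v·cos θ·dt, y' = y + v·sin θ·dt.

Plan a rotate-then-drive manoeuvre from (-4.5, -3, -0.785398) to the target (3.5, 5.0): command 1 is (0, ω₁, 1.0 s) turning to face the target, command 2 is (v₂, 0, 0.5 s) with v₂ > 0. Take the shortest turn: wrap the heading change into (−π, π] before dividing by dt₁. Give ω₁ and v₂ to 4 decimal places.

ω₁ = 1.5708, v₂ = 22.6274

heading to target = atan2(5−-3, 3.5−-4.5) = 0.7854
Δθ = wrap(0.7854 − -0.7854) = 1.5708; ω₁ = Δθ/dt₁ = 1.5708
distance = √((3.5−-4.5)² + (5−-3)²) = 11.3137; v₂ = distance/dt₂ = 22.6274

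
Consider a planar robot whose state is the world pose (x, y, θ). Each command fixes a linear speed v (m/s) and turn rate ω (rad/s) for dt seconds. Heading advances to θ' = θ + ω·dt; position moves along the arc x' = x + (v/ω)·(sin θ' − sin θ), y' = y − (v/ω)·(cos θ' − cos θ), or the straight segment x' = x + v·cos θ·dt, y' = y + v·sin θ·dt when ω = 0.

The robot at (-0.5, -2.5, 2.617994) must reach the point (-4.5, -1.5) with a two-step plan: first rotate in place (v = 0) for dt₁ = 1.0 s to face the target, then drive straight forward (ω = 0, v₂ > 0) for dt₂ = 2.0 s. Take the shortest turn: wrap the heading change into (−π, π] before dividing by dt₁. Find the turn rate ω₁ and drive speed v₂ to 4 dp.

heading to target = atan2(-1.5−-2.5, -4.5−-0.5) = 2.8966
Δθ = wrap(2.8966 − 2.6180) = 0.2786; ω₁ = Δθ/dt₁ = 0.2786
distance = √((-4.5−-0.5)² + (-1.5−-2.5)²) = 4.1231; v₂ = distance/dt₂ = 2.0616

ω₁ = 0.2786, v₂ = 2.0616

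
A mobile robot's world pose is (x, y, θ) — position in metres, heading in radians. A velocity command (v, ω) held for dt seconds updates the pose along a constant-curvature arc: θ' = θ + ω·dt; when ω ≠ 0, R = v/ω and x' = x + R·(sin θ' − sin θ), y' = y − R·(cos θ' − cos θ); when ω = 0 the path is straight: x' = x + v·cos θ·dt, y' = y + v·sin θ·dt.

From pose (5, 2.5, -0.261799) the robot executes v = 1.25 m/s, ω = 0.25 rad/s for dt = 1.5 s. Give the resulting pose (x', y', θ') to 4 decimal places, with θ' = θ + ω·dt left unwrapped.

(6.8589, 2.3616, 0.1132)

θ' = -0.2618 + 0.25·1.5 = 0.1132
R = v/ω = 1.25/0.25 = 5.0000
x' = 5 + 5.0000·(sin 0.1132 − sin -0.2618) = 6.8589
y' = 2.5 − 5.0000·(cos 0.1132 − cos -0.2618) = 2.3616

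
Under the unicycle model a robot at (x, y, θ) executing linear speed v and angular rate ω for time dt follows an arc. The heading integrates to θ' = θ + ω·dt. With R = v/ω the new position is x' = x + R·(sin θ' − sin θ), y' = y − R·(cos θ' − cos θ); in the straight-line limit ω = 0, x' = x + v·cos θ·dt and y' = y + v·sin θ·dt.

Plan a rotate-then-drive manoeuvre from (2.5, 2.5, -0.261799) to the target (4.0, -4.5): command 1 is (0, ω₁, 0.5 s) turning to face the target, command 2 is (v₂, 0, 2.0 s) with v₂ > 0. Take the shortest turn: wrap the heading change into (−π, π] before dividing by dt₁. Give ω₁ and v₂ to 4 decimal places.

heading to target = atan2(-4.5−2.5, 4−2.5) = -1.3597
Δθ = wrap(-1.3597 − -0.2618) = -1.0979; ω₁ = Δθ/dt₁ = -2.1958
distance = √((4−2.5)² + (-4.5−2.5)²) = 7.1589; v₂ = distance/dt₂ = 3.5795

ω₁ = -2.1958, v₂ = 3.5795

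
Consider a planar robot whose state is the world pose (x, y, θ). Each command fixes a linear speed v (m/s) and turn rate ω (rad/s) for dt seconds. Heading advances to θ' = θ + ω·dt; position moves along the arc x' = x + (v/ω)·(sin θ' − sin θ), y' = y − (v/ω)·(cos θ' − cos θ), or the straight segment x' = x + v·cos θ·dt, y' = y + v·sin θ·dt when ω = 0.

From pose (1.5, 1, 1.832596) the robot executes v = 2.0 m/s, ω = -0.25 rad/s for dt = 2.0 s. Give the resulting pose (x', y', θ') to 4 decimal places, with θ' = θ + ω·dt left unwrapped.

(1.4533, 4.9582, 1.3326)

θ' = 1.8326 + -0.25·2.0 = 1.3326
R = v/ω = 2.0/-0.25 = -8.0000
x' = 1.5 + -8.0000·(sin 1.3326 − sin 1.8326) = 1.4533
y' = 1 − -8.0000·(cos 1.3326 − cos 1.8326) = 4.9582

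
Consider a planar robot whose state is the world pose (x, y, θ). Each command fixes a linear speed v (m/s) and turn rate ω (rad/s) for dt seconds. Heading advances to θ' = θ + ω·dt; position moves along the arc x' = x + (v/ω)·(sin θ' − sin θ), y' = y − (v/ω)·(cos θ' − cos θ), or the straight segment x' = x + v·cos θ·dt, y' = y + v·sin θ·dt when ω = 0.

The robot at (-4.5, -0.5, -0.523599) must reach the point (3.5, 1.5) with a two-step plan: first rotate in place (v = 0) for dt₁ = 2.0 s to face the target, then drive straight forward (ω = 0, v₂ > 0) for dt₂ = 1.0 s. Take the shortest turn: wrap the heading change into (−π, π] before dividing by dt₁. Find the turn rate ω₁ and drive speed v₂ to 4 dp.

heading to target = atan2(1.5−-0.5, 3.5−-4.5) = 0.2450
Δθ = wrap(0.2450 − -0.5236) = 0.7686; ω₁ = Δθ/dt₁ = 0.3843
distance = √((3.5−-4.5)² + (1.5−-0.5)²) = 8.2462; v₂ = distance/dt₂ = 8.2462

ω₁ = 0.3843, v₂ = 8.2462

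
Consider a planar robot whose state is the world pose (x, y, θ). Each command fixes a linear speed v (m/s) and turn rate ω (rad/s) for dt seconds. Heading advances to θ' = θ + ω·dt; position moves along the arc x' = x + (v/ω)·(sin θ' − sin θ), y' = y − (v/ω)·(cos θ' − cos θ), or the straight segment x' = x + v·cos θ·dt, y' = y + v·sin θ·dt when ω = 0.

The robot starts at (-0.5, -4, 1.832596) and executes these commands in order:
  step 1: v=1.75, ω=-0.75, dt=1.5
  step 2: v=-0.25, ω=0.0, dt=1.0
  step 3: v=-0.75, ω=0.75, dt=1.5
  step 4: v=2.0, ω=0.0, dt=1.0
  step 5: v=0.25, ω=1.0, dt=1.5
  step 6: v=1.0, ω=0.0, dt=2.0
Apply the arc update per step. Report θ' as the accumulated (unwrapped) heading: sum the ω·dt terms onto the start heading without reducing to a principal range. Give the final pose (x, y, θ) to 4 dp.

(-3.0390, -1.0713, 3.3326)

step 1: θ'=0.7076 (R=-2.3333) → pose (0.2371, -1.6229, 0.7076)
step 2: θ'=0.7076 (straight) → pose (0.0472, -1.7854, 0.7076)
step 3: θ'=1.8326 (R=-1.0000) → pose (-0.2688, -2.8042, 1.8326)
step 4: θ'=1.8326 (straight) → pose (-0.7864, -0.8723, 1.8326)
step 5: θ'=3.3326 (R=0.2500) → pose (-1.0753, -0.6916, 3.3326)
step 6: θ'=3.3326 (straight) → pose (-3.0390, -1.0713, 3.3326)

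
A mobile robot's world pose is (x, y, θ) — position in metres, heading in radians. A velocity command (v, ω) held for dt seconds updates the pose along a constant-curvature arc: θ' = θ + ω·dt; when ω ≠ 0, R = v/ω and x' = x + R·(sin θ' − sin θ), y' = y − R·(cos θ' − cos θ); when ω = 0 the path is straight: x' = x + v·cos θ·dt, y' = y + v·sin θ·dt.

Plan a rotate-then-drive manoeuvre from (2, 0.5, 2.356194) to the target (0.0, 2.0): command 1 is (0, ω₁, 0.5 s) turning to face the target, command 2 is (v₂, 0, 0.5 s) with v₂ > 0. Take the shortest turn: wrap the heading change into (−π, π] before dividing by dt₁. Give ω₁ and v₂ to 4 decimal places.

heading to target = atan2(2−0.5, 0−2) = 2.4981
Δθ = wrap(2.4981 − 2.3562) = 0.1419; ω₁ = Δθ/dt₁ = 0.2838
distance = √((0−2)² + (2−0.5)²) = 2.5000; v₂ = distance/dt₂ = 5.0000

ω₁ = 0.2838, v₂ = 5.0000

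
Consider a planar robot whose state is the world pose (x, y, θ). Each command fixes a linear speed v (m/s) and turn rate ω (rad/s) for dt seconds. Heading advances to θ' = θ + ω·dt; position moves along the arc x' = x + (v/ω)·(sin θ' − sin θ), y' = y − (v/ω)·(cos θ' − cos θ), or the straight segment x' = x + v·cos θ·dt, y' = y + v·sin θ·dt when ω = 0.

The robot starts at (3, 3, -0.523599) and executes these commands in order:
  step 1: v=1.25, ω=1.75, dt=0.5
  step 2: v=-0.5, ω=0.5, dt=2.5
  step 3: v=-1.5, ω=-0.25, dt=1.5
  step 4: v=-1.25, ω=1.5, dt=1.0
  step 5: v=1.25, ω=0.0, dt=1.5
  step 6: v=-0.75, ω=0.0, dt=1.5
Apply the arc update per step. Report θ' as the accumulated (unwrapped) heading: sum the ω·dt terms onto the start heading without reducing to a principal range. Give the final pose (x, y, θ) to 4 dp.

(2.3602, -0.9723, 2.7264)

step 1: θ'=0.3514 (R=0.7143) → pose (3.6030, 2.9480, 0.3514)
step 2: θ'=1.6014 (R=-1.0000) → pose (2.9477, 1.9785, 1.6014)
step 3: θ'=1.2264 (R=6.0000) → pose (2.5982, -0.2309, 1.2264)
step 4: θ'=2.7264 (R=-0.8333) → pose (3.0464, -1.2748, 2.7264)
step 5: θ'=2.7264 (straight) → pose (1.3307, -0.5185, 2.7264)
step 6: θ'=2.7264 (straight) → pose (2.3602, -0.9723, 2.7264)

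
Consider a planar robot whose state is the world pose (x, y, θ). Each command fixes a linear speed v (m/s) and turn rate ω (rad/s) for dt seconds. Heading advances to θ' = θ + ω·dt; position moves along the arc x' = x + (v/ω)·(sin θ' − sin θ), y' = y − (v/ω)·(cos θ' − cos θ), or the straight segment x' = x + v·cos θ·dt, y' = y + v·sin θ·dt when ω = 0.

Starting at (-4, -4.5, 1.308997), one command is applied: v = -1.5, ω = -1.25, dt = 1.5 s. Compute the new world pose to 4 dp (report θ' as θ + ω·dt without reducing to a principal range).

θ' = 1.3090 + -1.25·1.5 = -0.5660
R = v/ω = -1.5/-1.25 = 1.2000
x' = -4 + 1.2000·(sin -0.5660 − sin 1.3090) = -5.8026
y' = -4.5 − 1.2000·(cos -0.5660 − cos 1.3090) = -5.2023

(-5.8026, -5.2023, -0.5660)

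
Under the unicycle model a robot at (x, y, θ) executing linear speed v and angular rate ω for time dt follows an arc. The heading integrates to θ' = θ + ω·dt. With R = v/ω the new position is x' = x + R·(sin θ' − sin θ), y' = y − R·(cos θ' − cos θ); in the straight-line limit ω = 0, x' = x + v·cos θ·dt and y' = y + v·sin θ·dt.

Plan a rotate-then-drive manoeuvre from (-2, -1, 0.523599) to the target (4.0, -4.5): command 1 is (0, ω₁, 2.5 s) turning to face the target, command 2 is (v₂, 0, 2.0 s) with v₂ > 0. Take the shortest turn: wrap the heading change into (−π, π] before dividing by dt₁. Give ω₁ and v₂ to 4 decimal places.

ω₁ = -0.4207, v₂ = 3.4731

heading to target = atan2(-4.5−-1, 4−-2) = -0.5281
Δθ = wrap(-0.5281 − 0.5236) = -1.0517; ω₁ = Δθ/dt₁ = -0.4207
distance = √((4−-2)² + (-4.5−-1)²) = 6.9462; v₂ = distance/dt₂ = 3.4731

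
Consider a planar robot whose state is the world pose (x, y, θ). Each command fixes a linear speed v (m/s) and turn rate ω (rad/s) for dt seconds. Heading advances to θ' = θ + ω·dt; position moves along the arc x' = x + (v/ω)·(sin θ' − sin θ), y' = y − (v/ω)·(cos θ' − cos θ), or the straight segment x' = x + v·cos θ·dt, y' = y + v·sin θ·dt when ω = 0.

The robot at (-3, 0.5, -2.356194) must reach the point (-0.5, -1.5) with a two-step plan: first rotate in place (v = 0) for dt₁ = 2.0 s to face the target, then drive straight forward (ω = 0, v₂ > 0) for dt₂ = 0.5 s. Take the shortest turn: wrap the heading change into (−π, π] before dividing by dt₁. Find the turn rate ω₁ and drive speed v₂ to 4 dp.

heading to target = atan2(-1.5−0.5, -0.5−-3) = -0.6747
Δθ = wrap(-0.6747 − -2.3562) = 1.6815; ω₁ = Δθ/dt₁ = 0.8407
distance = √((-0.5−-3)² + (-1.5−0.5)²) = 3.2016; v₂ = distance/dt₂ = 6.4031

ω₁ = 0.8407, v₂ = 6.4031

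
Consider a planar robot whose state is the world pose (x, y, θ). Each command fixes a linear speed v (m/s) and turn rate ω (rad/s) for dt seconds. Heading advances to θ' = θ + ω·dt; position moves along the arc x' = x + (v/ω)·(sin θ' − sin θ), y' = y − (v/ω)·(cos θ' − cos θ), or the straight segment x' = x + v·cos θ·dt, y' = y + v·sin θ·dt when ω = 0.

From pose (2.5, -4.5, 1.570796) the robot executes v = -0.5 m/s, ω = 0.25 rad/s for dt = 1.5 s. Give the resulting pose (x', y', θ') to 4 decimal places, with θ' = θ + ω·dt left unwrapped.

(2.6390, -5.2325, 1.9458)

θ' = 1.5708 + 0.25·1.5 = 1.9458
R = v/ω = -0.5/0.25 = -2.0000
x' = 2.5 + -2.0000·(sin 1.9458 − sin 1.5708) = 2.6390
y' = -4.5 − -2.0000·(cos 1.9458 − cos 1.5708) = -5.2325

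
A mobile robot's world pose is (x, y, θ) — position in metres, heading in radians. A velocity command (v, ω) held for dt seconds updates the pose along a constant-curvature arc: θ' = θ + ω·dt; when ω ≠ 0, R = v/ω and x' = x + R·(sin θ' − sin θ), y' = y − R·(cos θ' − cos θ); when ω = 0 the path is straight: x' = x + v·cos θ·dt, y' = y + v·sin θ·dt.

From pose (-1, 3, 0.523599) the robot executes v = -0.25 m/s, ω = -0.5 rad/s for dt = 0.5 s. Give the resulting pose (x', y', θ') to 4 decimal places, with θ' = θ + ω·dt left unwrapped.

(-1.1149, 2.9516, 0.2736)

θ' = 0.5236 + -0.5·0.5 = 0.2736
R = v/ω = -0.25/-0.5 = 0.5000
x' = -1 + 0.5000·(sin 0.2736 − sin 0.5236) = -1.1149
y' = 3 − 0.5000·(cos 0.2736 − cos 0.5236) = 2.9516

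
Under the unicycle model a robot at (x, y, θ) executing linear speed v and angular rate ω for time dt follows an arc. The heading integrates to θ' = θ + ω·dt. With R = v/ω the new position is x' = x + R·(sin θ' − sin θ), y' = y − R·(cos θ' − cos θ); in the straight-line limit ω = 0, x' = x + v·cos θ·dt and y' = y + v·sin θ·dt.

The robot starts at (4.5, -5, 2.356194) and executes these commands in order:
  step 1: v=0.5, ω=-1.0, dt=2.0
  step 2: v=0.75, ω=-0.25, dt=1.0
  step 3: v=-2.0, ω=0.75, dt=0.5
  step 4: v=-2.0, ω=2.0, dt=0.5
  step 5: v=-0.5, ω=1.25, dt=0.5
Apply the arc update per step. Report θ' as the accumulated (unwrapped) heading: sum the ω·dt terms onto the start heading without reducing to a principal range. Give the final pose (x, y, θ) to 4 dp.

step 1: θ'=0.3562 (R=-0.5000) → pose (4.6792, -4.1778, 0.3562)
step 2: θ'=0.1062 (R=-3.0000) → pose (5.4073, -4.0064, 0.1062)
step 3: θ'=0.4812 (R=-2.6667) → pose (4.4558, -4.2942, 0.4812)
step 4: θ'=1.4812 (R=-1.0000) → pose (3.9226, -5.0912, 1.4812)
step 5: θ'=2.1062 (R=-0.4000) → pose (3.9770, -5.3310, 2.1062)

(3.9770, -5.3310, 2.1062)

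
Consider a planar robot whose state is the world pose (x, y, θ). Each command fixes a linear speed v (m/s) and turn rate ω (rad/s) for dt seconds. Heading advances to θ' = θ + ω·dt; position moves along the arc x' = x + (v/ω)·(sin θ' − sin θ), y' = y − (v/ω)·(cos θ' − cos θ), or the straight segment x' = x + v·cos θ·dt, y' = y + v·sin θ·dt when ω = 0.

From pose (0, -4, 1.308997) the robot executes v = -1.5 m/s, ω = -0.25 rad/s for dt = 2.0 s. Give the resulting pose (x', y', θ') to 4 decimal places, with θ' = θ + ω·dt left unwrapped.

θ' = 1.3090 + -0.25·2.0 = 0.8090
R = v/ω = -1.5/-0.25 = 6.0000
x' = 0 + 6.0000·(sin 0.8090 − sin 1.3090) = -1.4540
y' = -4 − 6.0000·(cos 0.8090 − cos 1.3090) = -6.5884

(-1.4540, -6.5884, 0.8090)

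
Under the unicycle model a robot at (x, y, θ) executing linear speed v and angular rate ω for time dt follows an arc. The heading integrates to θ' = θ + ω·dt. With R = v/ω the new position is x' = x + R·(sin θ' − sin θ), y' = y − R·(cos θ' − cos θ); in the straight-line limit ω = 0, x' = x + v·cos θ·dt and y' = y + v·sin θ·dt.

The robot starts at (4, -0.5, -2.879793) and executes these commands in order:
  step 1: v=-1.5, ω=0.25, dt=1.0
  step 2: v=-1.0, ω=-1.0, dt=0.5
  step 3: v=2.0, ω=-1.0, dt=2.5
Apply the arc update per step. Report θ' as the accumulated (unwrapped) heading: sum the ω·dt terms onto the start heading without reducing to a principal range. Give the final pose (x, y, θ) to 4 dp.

step 1: θ'=-2.6298 (R=-6.0000) → pose (5.3856, 0.0644, -2.6298)
step 2: θ'=-3.1298 (R=1.0000) → pose (5.8635, 0.1924, -3.1298)
step 3: θ'=-5.6298 (R=-2.0000) → pose (4.6241, 3.7803, -5.6298)

(4.6241, 3.7803, -5.6298)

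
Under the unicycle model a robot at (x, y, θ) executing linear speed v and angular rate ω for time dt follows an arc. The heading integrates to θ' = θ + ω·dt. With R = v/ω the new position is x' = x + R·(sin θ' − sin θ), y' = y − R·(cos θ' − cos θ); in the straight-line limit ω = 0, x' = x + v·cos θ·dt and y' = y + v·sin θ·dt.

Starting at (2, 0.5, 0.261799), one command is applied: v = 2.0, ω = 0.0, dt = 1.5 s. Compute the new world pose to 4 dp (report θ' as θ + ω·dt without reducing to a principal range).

θ' = 0.2618 + 0.0·1.5 = 0.2618
ω = 0 → straight: x' = 2 + 2.0·cos(0.2618)·1.5 = 4.8978
y' = 0.5 + 2.0·sin(0.2618)·1.5 = 1.2765

(4.8978, 1.2765, 0.2618)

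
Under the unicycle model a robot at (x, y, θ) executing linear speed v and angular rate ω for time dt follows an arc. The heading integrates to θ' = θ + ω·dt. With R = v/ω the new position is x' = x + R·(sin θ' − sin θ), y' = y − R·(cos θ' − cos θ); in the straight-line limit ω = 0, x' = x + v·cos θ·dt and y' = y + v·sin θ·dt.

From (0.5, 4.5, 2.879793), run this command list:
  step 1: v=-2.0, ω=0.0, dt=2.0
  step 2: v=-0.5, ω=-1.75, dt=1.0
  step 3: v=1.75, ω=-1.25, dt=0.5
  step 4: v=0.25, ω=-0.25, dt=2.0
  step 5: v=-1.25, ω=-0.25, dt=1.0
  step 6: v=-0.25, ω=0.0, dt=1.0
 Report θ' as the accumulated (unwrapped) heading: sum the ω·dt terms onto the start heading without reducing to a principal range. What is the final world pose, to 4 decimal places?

(4.1357, 4.0295, -0.2452)

step 1: θ'=2.8798 (straight) → pose (4.3637, 3.4647, 2.8798)
step 2: θ'=1.1298 (R=0.2857) → pose (4.5481, 3.0668, 1.1298)
step 3: θ'=0.5048 (R=-1.4000) → pose (5.1371, 3.6946, 0.5048)
step 4: θ'=0.0048 (R=-1.0000) → pose (5.6159, 3.8193, 0.0048)
step 5: θ'=-0.2452 (R=5.0000) → pose (4.3782, 3.9688, -0.2452)
step 6: θ'=-0.2452 (straight) → pose (4.1357, 4.0295, -0.2452)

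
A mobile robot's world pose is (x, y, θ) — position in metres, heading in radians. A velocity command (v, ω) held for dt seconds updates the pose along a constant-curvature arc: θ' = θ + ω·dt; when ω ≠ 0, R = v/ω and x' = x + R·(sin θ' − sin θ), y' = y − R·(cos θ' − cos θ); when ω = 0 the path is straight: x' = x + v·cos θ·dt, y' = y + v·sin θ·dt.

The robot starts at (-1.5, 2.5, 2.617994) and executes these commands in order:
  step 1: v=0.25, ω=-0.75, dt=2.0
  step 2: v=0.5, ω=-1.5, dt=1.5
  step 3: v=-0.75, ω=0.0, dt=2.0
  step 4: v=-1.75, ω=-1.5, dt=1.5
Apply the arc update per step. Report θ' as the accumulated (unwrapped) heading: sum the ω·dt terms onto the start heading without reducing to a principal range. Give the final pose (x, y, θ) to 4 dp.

step 1: θ'=1.1180 (R=-0.3333) → pose (-1.6331, 2.9345, 1.1180)
step 2: θ'=-1.1320 (R=-0.3333) → pose (-1.0316, 2.9303, -1.1320)
step 3: θ'=-1.1320 (straight) → pose (-1.6688, 4.2882, -1.1320)
step 4: θ'=-3.3820 (R=1.1667) → pose (-0.3349, 5.9170, -3.3820)

(-0.3349, 5.9170, -3.3820)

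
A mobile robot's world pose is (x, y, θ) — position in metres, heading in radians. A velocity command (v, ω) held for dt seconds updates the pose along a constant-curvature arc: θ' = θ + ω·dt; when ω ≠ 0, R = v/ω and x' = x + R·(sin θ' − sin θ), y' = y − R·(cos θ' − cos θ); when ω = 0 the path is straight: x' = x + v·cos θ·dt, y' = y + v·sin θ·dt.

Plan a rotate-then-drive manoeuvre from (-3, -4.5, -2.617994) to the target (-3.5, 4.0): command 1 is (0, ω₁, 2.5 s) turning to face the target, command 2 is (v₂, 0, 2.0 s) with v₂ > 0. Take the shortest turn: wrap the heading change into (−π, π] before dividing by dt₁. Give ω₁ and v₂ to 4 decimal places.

heading to target = atan2(4−-4.5, -3.5−-3) = 1.6296
Δθ = wrap(1.6296 − -2.6180) = -2.0356; ω₁ = Δθ/dt₁ = -0.8143
distance = √((-3.5−-3)² + (4−-4.5)²) = 8.5147; v₂ = distance/dt₂ = 4.2573

ω₁ = -0.8143, v₂ = 4.2573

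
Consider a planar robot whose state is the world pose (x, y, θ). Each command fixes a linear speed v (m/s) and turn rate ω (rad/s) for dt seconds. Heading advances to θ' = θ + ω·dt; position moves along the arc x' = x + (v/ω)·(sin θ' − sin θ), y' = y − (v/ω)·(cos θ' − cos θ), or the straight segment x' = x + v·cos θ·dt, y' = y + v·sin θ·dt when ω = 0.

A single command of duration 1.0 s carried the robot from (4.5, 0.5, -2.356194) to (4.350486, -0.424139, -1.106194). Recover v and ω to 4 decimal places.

Δθ = -1.106194 − -2.356194 = 1.250000
ω = Δθ/dt = 1.250000/1.0 = 1.2500
R = −Δy/(cos θ' − cos θ) = 0.8000
v = R·ω = 0.8000·1.2500 = 1.0000

v = 1.0000, ω = 1.2500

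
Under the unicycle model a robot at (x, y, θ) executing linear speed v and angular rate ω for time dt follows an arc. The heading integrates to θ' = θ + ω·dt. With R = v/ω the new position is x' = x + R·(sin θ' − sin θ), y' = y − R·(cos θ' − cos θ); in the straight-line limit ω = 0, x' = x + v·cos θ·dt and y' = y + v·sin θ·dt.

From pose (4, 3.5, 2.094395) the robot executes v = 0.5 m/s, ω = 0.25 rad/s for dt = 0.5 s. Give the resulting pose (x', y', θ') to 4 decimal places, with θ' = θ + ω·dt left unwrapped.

(3.8618, 3.7081, 2.2194)

θ' = 2.0944 + 0.25·0.5 = 2.2194
R = v/ω = 0.5/0.25 = 2.0000
x' = 4 + 2.0000·(sin 2.2194 − sin 2.0944) = 3.8618
y' = 3.5 − 2.0000·(cos 2.2194 − cos 2.0944) = 3.7081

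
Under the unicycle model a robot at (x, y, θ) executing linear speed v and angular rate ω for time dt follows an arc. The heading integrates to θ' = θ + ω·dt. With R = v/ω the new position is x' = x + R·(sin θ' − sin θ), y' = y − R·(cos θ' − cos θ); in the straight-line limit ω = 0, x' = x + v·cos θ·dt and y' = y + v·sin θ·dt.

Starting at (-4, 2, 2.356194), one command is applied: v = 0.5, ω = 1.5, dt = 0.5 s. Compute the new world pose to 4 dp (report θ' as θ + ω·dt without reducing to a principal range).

θ' = 2.3562 + 1.5·0.5 = 3.1062
R = v/ω = 0.5/1.5 = 0.3333
x' = -4 + 0.3333·(sin 3.1062 − sin 2.3562) = -4.2239
y' = 2 − 0.3333·(cos 3.1062 − cos 2.3562) = 2.0974

(-4.2239, 2.0974, 3.1062)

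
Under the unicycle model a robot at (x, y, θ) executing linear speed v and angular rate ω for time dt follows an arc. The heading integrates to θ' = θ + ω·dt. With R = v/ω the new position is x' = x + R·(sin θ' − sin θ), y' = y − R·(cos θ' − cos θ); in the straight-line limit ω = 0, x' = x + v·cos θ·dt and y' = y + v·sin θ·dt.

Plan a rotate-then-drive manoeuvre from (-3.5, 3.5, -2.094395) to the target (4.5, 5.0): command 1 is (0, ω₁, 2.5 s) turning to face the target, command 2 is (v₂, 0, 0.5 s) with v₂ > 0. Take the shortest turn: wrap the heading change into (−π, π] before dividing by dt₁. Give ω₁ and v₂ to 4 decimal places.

heading to target = atan2(5−3.5, 4.5−-3.5) = 0.1853
Δθ = wrap(0.1853 − -2.0944) = 2.2797; ω₁ = Δθ/dt₁ = 0.9119
distance = √((4.5−-3.5)² + (5−3.5)²) = 8.1394; v₂ = distance/dt₂ = 16.2788

ω₁ = 0.9119, v₂ = 16.2788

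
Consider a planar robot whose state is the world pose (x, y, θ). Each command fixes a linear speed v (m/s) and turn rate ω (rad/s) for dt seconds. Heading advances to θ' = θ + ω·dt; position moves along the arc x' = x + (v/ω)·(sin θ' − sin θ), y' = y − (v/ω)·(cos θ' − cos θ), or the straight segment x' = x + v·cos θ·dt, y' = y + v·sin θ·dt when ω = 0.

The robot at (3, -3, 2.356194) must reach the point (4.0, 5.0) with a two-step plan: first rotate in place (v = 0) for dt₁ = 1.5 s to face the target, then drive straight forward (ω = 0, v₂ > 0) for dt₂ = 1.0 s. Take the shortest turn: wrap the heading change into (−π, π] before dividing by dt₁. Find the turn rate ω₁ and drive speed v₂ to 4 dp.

heading to target = atan2(5−-3, 4−3) = 1.4464
Δθ = wrap(1.4464 − 2.3562) = -0.9098; ω₁ = Δθ/dt₁ = -0.6065
distance = √((4−3)² + (5−-3)²) = 8.0623; v₂ = distance/dt₂ = 8.0623

ω₁ = -0.6065, v₂ = 8.0623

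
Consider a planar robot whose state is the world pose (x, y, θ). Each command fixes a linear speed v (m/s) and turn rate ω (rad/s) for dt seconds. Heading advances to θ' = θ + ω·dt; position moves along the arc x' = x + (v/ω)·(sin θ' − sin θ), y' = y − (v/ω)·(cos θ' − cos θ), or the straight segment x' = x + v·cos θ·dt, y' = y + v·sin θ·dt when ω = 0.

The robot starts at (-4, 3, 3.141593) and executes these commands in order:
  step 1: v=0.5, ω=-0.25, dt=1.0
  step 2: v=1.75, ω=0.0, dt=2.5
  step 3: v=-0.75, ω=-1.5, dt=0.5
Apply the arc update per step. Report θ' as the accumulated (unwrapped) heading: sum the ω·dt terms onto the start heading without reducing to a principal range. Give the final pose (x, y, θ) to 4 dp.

(-8.4368, 3.9303, 2.1416)

step 1: θ'=2.8916 (R=-2.0000) → pose (-4.4948, 3.0622, 2.8916)
step 2: θ'=2.8916 (straight) → pose (-8.7338, 4.1446, 2.8916)
step 3: θ'=2.1416 (R=0.5000) → pose (-8.4368, 3.9303, 2.1416)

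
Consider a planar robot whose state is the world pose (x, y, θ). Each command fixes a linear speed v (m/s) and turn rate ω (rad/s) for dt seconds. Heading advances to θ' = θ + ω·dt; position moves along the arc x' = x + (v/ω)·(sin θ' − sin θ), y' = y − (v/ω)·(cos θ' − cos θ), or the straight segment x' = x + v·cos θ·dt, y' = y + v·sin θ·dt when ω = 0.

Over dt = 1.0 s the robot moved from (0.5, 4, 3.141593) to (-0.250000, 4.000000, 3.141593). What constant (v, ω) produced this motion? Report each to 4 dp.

v = 0.7500, ω = 0.0000

Δθ = 3.141593 − 3.141593 = 0.000000
ω = Δθ/dt = 0.000000/1.0 = 0.0000
ω = 0 → v = (Δx·cos θ + Δy·sin θ)/dt = 0.7500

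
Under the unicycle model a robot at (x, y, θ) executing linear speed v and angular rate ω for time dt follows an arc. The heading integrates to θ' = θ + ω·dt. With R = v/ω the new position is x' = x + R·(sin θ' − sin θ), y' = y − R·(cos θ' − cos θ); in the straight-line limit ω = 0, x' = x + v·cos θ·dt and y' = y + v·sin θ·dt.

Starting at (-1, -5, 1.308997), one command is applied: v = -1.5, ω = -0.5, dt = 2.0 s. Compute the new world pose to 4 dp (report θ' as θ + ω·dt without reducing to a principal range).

(-2.9855, -7.0815, 0.3090)

θ' = 1.3090 + -0.5·2.0 = 0.3090
R = v/ω = -1.5/-0.5 = 3.0000
x' = -1 + 3.0000·(sin 0.3090 − sin 1.3090) = -2.9855
y' = -5 − 3.0000·(cos 0.3090 − cos 1.3090) = -7.0815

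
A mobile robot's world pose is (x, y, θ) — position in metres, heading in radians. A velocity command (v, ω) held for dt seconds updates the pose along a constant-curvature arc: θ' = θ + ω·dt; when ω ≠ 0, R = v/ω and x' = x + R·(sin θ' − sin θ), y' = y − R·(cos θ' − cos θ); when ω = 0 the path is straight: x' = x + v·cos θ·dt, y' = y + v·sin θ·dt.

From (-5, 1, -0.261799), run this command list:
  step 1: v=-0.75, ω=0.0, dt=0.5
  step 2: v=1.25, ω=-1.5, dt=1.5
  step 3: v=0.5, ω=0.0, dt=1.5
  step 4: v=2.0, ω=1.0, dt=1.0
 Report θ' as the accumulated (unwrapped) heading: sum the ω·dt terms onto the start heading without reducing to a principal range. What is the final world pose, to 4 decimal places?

step 1: θ'=-0.2618 (straight) → pose (-5.3622, 1.0971, -0.2618)
step 2: θ'=-2.5118 (R=-0.8333) → pose (-5.0871, -0.3813, -2.5118)
step 3: θ'=-2.5118 (straight) → pose (-5.6932, -0.8231, -2.5118)
step 4: θ'=-1.5118 (R=2.0000) → pose (-6.5118, -2.5573, -1.5118)

(-6.5118, -2.5573, -1.5118)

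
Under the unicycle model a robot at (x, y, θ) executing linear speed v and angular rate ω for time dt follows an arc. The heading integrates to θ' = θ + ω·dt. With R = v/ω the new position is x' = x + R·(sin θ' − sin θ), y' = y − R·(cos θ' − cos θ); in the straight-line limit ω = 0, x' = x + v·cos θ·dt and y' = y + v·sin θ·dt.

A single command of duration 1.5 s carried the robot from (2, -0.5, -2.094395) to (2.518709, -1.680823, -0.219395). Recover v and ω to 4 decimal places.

v = 1.0000, ω = 1.2500

Δθ = -0.219395 − -2.094395 = 1.875000
ω = Δθ/dt = 1.875000/1.5 = 1.2500
R = −Δy/(cos θ' − cos θ) = 0.8000
v = R·ω = 0.8000·1.2500 = 1.0000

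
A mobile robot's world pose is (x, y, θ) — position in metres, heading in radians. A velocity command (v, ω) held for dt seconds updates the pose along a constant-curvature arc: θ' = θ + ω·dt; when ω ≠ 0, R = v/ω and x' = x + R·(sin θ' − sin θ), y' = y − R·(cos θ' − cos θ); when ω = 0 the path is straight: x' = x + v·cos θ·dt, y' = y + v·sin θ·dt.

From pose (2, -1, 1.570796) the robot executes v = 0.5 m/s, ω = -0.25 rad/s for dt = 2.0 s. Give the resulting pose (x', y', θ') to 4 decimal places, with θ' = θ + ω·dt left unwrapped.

θ' = 1.5708 + -0.25·2.0 = 1.0708
R = v/ω = 0.5/-0.25 = -2.0000
x' = 2 + -2.0000·(sin 1.0708 − sin 1.5708) = 2.2448
y' = -1 − -2.0000·(cos 1.0708 − cos 1.5708) = -0.0411

(2.2448, -0.0411, 1.0708)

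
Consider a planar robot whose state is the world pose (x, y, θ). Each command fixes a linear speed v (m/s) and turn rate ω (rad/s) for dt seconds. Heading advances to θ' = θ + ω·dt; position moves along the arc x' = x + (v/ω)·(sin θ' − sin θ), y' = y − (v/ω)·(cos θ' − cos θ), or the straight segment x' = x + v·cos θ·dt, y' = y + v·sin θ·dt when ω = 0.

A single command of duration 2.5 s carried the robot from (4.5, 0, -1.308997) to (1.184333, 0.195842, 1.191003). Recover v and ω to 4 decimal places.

v = -1.7500, ω = 1.0000

Δθ = 1.191003 − -1.308997 = 2.500000
ω = Δθ/dt = 2.500000/2.5 = 1.0000
R = Δx/(sin θ' − sin θ) = -1.7500
v = R·ω = -1.7500·1.0000 = -1.7500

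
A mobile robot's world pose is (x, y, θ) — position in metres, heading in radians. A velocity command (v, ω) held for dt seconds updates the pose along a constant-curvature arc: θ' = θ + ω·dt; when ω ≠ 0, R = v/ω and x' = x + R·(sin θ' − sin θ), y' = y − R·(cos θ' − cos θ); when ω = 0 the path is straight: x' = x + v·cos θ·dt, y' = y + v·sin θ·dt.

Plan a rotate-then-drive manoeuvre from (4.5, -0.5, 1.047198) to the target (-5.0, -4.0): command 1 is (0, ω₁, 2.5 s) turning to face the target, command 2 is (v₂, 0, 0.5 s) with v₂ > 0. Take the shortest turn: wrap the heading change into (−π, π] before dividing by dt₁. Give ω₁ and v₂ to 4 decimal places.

ω₁ = 0.9790, v₂ = 20.2485

heading to target = atan2(-4−-0.5, -5−4.5) = -2.7886
Δθ = wrap(-2.7886 − 1.0472) = 2.4474; ω₁ = Δθ/dt₁ = 0.9790
distance = √((-5−4.5)² + (-4−-0.5)²) = 10.1242; v₂ = distance/dt₂ = 20.2485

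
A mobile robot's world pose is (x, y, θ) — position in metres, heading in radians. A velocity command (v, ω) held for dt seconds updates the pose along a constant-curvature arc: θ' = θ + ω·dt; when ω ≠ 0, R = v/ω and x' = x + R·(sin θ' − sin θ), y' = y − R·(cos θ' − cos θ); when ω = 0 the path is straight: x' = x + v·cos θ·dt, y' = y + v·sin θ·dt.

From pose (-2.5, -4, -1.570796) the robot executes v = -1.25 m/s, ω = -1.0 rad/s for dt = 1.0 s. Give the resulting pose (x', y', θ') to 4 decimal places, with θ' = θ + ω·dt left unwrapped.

θ' = -1.5708 + -1.0·1.0 = -2.5708
R = v/ω = -1.25/-1.0 = 1.2500
x' = -2.5 + 1.2500·(sin -2.5708 − sin -1.5708) = -1.9254
y' = -4 − 1.2500·(cos -2.5708 − cos -1.5708) = -2.9482

(-1.9254, -2.9482, -2.5708)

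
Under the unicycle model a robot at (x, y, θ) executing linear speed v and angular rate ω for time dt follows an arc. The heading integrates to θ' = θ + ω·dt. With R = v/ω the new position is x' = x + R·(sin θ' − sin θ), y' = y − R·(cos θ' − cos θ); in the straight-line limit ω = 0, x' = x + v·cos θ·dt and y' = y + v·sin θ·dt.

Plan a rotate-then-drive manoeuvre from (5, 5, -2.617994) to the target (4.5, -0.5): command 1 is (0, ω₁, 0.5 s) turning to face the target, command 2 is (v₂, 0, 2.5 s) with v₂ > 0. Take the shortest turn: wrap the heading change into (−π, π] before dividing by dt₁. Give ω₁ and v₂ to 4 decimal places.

ω₁ = 1.9131, v₂ = 2.2091

heading to target = atan2(-0.5−5, 4.5−5) = -1.6615
Δθ = wrap(-1.6615 − -2.6180) = 0.9565; ω₁ = Δθ/dt₁ = 1.9131
distance = √((4.5−5)² + (-0.5−5)²) = 5.5227; v₂ = distance/dt₂ = 2.2091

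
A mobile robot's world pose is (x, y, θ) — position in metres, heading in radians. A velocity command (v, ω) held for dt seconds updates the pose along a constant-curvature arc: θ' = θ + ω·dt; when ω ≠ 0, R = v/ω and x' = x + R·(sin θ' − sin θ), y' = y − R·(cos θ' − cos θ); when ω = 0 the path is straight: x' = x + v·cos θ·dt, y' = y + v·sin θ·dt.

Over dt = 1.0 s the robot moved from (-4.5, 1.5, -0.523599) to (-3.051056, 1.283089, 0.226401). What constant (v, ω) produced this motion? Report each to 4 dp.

v = 1.5000, ω = 0.7500

Δθ = 0.226401 − -0.523599 = 0.750000
ω = Δθ/dt = 0.750000/1.0 = 0.7500
R = Δx/(sin θ' − sin θ) = 2.0000
v = R·ω = 2.0000·0.7500 = 1.5000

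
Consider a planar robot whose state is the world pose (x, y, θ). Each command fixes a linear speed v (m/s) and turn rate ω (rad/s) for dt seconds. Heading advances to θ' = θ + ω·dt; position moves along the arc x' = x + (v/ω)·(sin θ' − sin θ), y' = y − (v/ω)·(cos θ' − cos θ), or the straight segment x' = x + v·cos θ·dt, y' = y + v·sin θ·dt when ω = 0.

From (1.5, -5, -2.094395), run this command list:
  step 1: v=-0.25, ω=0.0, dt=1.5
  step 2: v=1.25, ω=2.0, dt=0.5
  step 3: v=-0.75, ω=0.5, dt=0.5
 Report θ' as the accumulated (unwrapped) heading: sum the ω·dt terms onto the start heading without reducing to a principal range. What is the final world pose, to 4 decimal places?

(1.4617, -4.9660, -0.8444)

step 1: θ'=-2.0944 (straight) → pose (1.6875, -4.6752, -2.0944)
step 2: θ'=-1.0944 (R=0.6250) → pose (1.6734, -5.2744, -1.0944)
step 3: θ'=-0.8444 (R=-1.5000) → pose (1.4617, -4.9660, -0.8444)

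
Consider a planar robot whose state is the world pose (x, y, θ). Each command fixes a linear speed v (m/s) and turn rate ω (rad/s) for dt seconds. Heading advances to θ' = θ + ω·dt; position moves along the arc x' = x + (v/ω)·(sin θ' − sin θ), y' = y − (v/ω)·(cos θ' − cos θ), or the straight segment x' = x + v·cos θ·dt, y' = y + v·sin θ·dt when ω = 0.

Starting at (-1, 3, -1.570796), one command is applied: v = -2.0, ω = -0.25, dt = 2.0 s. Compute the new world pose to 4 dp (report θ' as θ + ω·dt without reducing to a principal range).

(-0.0207, 6.8354, -2.0708)

θ' = -1.5708 + -0.25·2.0 = -2.0708
R = v/ω = -2.0/-0.25 = 8.0000
x' = -1 + 8.0000·(sin -2.0708 − sin -1.5708) = -0.0207
y' = 3 − 8.0000·(cos -2.0708 − cos -1.5708) = 6.8354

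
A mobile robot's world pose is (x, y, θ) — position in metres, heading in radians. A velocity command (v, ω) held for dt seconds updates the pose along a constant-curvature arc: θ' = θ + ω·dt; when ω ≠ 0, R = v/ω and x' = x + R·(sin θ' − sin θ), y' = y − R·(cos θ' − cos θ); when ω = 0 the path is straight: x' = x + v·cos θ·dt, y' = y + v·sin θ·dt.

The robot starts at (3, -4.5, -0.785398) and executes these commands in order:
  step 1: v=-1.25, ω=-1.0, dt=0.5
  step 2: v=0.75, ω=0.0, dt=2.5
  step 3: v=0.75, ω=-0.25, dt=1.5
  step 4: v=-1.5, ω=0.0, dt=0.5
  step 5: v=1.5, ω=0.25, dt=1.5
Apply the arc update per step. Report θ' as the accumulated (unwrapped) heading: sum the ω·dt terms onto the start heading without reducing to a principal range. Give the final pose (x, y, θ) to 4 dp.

(3.6074, -8.3594, -1.2854)

step 1: θ'=-1.2854 (R=1.2500) → pose (2.6844, -3.9680, -1.2854)
step 2: θ'=-1.2854 (straight) → pose (3.2123, -5.7672, -1.2854)
step 3: θ'=-1.6604 (R=-3.0000) → pose (3.3216, -6.8803, -1.6604)
step 4: θ'=-1.6604 (straight) → pose (3.3888, -6.1333, -1.6604)
step 5: θ'=-1.2854 (R=6.0000) → pose (3.6074, -8.3594, -1.2854)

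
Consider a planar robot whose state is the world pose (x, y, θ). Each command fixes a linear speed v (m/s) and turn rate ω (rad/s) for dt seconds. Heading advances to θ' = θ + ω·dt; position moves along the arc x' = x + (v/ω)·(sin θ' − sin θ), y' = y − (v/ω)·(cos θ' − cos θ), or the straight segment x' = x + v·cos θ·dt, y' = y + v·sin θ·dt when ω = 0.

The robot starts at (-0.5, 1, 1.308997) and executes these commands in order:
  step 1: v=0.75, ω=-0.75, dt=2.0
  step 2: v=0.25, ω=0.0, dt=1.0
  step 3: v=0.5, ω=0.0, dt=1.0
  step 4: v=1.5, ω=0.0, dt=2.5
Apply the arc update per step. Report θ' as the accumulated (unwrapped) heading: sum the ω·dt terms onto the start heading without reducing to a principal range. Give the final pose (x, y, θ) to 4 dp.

(5.0739, 0.8687, -0.1910)

step 1: θ'=-0.1910 (R=-1.0000) → pose (0.6558, 1.7230, -0.1910)
step 2: θ'=-0.1910 (straight) → pose (0.9012, 1.6755, -0.1910)
step 3: θ'=-0.1910 (straight) → pose (1.3921, 1.5806, -0.1910)
step 4: θ'=-0.1910 (straight) → pose (5.0739, 0.8687, -0.1910)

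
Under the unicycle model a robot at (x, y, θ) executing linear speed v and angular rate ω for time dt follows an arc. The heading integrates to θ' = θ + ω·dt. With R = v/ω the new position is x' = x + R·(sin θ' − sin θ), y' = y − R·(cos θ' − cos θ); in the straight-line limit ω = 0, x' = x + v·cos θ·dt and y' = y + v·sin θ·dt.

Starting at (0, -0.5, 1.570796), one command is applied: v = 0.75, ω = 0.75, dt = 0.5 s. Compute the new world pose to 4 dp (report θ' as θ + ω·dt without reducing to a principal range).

(-0.0695, -0.1337, 1.9458)

θ' = 1.5708 + 0.75·0.5 = 1.9458
R = v/ω = 0.75/0.75 = 1.0000
x' = 0 + 1.0000·(sin 1.9458 − sin 1.5708) = -0.0695
y' = -0.5 − 1.0000·(cos 1.9458 − cos 1.5708) = -0.1337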